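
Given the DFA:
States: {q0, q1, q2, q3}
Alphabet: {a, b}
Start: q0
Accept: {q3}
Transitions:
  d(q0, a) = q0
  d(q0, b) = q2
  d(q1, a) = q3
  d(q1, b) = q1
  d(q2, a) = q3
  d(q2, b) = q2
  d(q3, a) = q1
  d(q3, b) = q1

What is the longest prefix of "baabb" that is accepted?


Run the DFA, marking each prefix where the state is accepting:
  "" -> q0 [reject]
  "b" -> q2 [reject]
  "ba" -> q3 [accept]
  "baa" -> q1 [reject]
  "baab" -> q1 [reject]
  "baabb" -> q1 [reject]

"ba"


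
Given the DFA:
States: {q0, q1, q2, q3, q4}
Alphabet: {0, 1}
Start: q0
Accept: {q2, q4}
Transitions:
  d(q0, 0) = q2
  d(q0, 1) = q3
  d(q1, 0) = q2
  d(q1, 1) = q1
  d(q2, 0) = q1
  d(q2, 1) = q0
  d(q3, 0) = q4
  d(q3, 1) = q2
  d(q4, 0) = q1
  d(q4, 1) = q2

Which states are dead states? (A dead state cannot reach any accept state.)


Forward reachability from each state:
  q0 -> reaches accept state q2 (live)
  q1 -> reaches accept state q2 (live)
  q2 -> reaches accept state q2 (live)
  q3 -> reaches accept state q2 (live)
  q4 -> reaches accept state q2 (live)

None (all states can reach an accept state)


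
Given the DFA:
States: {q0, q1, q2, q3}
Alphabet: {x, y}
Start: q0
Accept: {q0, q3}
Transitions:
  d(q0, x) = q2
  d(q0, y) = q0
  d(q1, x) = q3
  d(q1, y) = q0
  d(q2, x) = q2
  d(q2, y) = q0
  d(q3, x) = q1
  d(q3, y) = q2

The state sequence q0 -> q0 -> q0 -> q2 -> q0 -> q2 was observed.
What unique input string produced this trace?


Trace back each transition to find the symbol:
  q0 --[y]--> q0
  q0 --[y]--> q0
  q0 --[x]--> q2
  q2 --[y]--> q0
  q0 --[x]--> q2

"yyxyx"


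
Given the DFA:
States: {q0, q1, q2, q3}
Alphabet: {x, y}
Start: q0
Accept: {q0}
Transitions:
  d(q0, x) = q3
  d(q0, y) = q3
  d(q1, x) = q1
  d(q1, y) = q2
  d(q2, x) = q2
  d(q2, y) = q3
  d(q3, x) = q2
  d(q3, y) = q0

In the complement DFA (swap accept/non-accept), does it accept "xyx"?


Trace: q0 -> q3 -> q0 -> q3
Final: q3
Original accept: {q0}
Complement: q3 is not in original accept

Yes, complement accepts (original rejects)


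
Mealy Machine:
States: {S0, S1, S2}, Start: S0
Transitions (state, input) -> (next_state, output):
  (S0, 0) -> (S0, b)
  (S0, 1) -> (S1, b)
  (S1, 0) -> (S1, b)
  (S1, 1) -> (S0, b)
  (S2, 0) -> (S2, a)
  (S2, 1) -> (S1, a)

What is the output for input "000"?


Step-by-step:
  (S0, 0) -> (S0, b)
  (S0, 0) -> (S0, b)
  (S0, 0) -> (S0, b)

"bbb"


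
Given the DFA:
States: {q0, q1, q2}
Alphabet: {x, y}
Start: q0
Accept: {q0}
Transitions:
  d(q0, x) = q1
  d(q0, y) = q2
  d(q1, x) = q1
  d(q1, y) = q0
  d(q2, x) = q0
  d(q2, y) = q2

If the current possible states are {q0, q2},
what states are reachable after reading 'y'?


Apply transition on 'y' from each current state:
  d(q0, y) = q2
  d(q2, y) = q2

{q2}


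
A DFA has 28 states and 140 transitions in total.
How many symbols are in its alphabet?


Each state has exactly one transition per symbol.
|alphabet| = transitions / states = 140 / 28 = 5

5


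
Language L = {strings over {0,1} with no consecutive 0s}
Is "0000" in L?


'00' occurs at index 0

No, "0000" is not in L


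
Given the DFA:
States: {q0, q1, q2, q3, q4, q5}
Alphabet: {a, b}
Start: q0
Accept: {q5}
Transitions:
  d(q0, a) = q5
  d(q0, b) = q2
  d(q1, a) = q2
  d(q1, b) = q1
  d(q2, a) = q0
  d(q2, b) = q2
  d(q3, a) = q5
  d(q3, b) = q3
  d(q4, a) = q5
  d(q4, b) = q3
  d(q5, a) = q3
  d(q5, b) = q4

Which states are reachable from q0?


BFS from q0:
  layer 0: {q0}
  layer 1: {q2, q5}
  layer 2: {q3, q4}

{q0, q2, q3, q4, q5}


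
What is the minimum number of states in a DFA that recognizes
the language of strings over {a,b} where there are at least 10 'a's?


States: count = 0, 1, ..., 9, and a final '>= 10' state.
Total: 10 + 1 = 11. Accept = '>= 10' state.

11


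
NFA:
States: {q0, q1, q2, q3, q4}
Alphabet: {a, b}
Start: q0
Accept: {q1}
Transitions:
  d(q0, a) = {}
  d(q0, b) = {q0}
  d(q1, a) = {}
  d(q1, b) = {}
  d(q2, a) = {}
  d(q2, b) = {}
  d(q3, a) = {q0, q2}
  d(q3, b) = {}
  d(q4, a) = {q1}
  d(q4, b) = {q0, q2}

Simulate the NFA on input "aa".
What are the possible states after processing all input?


Start: {q0}
  --a--> {}
  --a--> {}

{} (empty set, no valid transitions)


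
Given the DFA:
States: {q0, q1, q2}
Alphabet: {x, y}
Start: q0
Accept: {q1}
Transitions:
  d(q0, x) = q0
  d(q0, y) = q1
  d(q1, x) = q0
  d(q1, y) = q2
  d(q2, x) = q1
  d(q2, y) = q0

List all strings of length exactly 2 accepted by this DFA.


All strings of length 2: 4 total
Accepted: 1

"xy"


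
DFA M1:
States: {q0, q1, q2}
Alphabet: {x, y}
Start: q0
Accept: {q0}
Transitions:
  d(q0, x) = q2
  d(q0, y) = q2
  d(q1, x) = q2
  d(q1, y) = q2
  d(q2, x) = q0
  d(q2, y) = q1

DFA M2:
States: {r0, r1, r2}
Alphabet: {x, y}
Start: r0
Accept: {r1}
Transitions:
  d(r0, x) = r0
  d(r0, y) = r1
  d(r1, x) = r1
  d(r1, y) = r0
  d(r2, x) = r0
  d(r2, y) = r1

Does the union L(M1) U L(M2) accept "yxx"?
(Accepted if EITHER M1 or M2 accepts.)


M1: final=q2 accepted=False
M2: final=r1 accepted=True

Yes, union accepts


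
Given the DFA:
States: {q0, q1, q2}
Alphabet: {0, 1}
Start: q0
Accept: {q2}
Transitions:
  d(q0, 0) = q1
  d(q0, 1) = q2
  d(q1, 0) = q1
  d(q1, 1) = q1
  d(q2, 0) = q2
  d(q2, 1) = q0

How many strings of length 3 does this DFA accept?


Enumerating all length-3 strings:
  "000" -> q1 [reject]
  "001" -> q1 [reject]
  "010" -> q1 [reject]
  "011" -> q1 [reject]
  "100" -> q2 [accept]
  "101" -> q0 [reject]
  "110" -> q1 [reject]
  "111" -> q2 [accept]

2 out of 8


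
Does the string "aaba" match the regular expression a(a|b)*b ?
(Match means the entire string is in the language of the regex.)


|string| = 4; first = 'a'; last = 'a'

No, "aaba" does not match a(a|b)*b


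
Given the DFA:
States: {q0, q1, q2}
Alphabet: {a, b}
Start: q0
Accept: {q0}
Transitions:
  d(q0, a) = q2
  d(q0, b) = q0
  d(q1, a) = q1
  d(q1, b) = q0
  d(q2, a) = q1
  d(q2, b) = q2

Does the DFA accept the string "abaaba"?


Trace: q0 -> q2 -> q2 -> q1 -> q1 -> q0 -> q2
Final state: q2
Accept states: {q0}

No, rejected (final state q2 is not an accept state)


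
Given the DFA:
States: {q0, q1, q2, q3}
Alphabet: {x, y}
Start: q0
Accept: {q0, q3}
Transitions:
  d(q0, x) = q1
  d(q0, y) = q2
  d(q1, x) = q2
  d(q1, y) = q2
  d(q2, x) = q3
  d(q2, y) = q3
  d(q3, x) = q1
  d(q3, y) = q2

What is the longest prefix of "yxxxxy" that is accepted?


Run the DFA, marking each prefix where the state is accepting:
  "" -> q0 [accept]
  "y" -> q2 [reject]
  "yx" -> q3 [accept]
  "yxx" -> q1 [reject]
  "yxxx" -> q2 [reject]
  "yxxxx" -> q3 [accept]
  "yxxxxy" -> q2 [reject]

"yxxxx"


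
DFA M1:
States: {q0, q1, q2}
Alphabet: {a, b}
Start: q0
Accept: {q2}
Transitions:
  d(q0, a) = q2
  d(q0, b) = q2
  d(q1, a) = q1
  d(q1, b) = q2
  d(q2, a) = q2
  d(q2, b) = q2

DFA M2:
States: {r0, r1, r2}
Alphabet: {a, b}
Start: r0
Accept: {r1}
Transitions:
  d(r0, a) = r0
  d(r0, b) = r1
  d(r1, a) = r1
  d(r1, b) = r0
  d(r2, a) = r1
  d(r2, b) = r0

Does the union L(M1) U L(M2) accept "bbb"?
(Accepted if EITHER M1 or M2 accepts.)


M1: final=q2 accepted=True
M2: final=r1 accepted=True

Yes, union accepts


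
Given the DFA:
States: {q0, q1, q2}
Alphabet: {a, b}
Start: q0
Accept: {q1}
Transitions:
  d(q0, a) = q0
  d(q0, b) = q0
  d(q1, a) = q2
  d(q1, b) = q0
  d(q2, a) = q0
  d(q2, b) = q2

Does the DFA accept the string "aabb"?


Trace: q0 -> q0 -> q0 -> q0 -> q0
Final state: q0
Accept states: {q1}

No, rejected (final state q0 is not an accept state)


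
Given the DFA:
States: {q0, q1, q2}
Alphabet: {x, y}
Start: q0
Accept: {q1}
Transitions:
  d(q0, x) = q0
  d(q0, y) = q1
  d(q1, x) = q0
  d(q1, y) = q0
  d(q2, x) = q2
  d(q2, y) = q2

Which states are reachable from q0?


BFS from q0:
  layer 0: {q0}
  layer 1: {q1}

{q0, q1}


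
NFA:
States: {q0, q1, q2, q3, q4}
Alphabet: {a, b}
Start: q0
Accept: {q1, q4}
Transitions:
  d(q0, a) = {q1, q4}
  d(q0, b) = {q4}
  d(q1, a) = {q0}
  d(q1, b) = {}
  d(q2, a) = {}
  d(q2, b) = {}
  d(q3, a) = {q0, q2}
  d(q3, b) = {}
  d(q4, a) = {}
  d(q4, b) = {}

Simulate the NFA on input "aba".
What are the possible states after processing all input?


Start: {q0}
  --a--> {q1, q4}
  --b--> {}
  --a--> {}

{} (empty set, no valid transitions)


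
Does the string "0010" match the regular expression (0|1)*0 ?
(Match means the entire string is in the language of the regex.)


|string| = 4; first = '0'; last = '0'

Yes, "0010" matches (0|1)*0


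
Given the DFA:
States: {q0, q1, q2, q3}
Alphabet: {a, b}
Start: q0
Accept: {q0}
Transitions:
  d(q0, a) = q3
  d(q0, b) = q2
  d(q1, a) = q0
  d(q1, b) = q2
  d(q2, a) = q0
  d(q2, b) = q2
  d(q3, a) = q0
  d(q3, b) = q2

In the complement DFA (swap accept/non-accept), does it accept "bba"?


Trace: q0 -> q2 -> q2 -> q0
Final: q0
Original accept: {q0}
Complement: q0 is in original accept

No, complement rejects (original accepts)


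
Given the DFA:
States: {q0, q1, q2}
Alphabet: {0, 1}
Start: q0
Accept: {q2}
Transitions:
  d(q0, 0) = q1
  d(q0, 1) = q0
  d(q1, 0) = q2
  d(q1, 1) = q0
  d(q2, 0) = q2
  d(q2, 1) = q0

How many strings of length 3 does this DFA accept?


Enumerating all length-3 strings:
  "000" -> q2 [accept]
  "001" -> q0 [reject]
  "010" -> q1 [reject]
  "011" -> q0 [reject]
  "100" -> q2 [accept]
  "101" -> q0 [reject]
  "110" -> q1 [reject]
  "111" -> q0 [reject]

2 out of 8


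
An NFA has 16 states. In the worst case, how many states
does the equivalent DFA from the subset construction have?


Subset construction: one DFA state per subset of NFA states.
2^16 = 65536

65536


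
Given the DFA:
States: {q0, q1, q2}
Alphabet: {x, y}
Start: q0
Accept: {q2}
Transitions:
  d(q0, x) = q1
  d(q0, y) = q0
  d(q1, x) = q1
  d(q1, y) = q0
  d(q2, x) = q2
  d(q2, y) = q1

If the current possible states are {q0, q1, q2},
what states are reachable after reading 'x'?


Apply transition on 'x' from each current state:
  d(q0, x) = q1
  d(q1, x) = q1
  d(q2, x) = q2

{q1, q2}


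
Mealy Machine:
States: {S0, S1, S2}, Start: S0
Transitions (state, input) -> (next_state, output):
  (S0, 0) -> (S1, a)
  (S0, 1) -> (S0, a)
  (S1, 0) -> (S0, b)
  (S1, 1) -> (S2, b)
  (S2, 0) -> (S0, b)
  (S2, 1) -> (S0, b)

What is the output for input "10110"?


Step-by-step:
  (S0, 1) -> (S0, a)
  (S0, 0) -> (S1, a)
  (S1, 1) -> (S2, b)
  (S2, 1) -> (S0, b)
  (S0, 0) -> (S1, a)

"aabba"


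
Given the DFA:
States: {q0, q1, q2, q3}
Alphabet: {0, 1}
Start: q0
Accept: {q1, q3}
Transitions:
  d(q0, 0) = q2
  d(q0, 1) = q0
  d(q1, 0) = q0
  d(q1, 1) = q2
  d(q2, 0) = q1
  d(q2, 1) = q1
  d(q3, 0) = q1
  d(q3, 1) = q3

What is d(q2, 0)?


Looking up transition d(q2, 0)

q1


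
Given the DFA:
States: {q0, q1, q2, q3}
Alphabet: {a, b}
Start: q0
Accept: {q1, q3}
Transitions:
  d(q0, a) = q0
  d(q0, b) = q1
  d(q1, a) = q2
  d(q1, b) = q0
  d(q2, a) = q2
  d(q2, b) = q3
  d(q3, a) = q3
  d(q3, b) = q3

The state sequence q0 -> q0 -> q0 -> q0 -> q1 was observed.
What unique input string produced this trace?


Trace back each transition to find the symbol:
  q0 --[a]--> q0
  q0 --[a]--> q0
  q0 --[a]--> q0
  q0 --[b]--> q1

"aaab"


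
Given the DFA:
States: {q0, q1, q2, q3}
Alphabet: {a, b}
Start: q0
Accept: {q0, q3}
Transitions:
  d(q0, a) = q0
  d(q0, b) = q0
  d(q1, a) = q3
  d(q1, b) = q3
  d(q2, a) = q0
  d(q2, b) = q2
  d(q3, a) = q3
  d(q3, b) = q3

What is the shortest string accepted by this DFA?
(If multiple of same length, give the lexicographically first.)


BFS by string length (lex-first path to each state shown):
  len 0: q0<-""
Found accept state at length 0.

"" (empty string)


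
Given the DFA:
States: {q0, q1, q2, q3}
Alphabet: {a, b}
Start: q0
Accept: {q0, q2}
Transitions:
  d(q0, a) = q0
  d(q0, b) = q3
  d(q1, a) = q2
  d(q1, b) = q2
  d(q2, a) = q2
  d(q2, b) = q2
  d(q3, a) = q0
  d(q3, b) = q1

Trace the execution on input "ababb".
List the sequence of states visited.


Input: ababb
d(q0, a) = q0
d(q0, b) = q3
d(q3, a) = q0
d(q0, b) = q3
d(q3, b) = q1


q0 -> q0 -> q3 -> q0 -> q3 -> q1


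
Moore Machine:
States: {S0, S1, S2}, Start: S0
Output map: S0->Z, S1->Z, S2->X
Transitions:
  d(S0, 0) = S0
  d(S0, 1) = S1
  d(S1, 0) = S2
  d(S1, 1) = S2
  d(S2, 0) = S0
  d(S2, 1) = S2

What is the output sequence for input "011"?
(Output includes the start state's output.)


Start: S0 (output Z)
  --0--> S0 (output Z)
  --1--> S1 (output Z)
  --1--> S2 (output X)

"ZZZX"


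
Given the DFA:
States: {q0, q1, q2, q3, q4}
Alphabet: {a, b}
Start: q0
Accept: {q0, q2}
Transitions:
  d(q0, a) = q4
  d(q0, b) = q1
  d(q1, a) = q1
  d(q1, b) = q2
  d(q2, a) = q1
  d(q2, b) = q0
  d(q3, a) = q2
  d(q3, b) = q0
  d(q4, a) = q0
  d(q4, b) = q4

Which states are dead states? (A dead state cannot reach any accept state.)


Forward reachability from each state:
  q0 -> reaches accept state q0 (live)
  q1 -> reaches accept state q0 (live)
  q2 -> reaches accept state q0 (live)
  q3 -> reaches accept state q0 (live)
  q4 -> reaches accept state q0 (live)

None (all states can reach an accept state)


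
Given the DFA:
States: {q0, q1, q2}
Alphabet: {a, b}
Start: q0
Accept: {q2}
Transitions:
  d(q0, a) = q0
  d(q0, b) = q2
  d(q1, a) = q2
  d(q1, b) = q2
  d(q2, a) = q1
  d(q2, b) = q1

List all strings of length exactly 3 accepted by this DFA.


All strings of length 3: 8 total
Accepted: 5

"aab", "baa", "bab", "bba", "bbb"


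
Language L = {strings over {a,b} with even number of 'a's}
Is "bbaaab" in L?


count('a') = 3; 3 mod 2 = 1

No, "bbaaab" is not in L


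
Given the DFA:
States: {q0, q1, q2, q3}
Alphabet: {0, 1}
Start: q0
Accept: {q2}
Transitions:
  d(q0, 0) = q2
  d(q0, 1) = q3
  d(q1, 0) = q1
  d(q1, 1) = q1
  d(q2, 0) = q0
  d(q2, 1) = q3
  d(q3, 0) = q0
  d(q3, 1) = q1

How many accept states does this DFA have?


Accept states listed: {q2}
Counting: q2(1)

1


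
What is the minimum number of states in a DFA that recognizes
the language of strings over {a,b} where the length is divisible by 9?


States track (length) mod 9.
Need 9 states: one per remainder 0..8; accept = remainder 0.

9


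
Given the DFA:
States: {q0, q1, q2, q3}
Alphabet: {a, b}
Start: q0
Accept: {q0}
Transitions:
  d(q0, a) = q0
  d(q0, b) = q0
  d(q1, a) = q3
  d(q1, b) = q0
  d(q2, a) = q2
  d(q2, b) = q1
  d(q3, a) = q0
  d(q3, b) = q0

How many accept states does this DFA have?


Accept states listed: {q0}
Counting: q0(1)

1


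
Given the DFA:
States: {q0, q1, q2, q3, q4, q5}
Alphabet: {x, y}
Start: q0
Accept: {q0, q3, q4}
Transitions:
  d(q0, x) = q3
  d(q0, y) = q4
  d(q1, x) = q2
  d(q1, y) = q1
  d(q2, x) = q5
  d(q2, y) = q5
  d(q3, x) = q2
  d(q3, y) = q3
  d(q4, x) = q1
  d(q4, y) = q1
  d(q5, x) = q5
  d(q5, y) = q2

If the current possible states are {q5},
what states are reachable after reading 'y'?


Apply transition on 'y' from each current state:
  d(q5, y) = q2

{q2}


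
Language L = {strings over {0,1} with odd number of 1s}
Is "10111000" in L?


count('1') = 4; 4 mod 2 = 0

No, "10111000" is not in L


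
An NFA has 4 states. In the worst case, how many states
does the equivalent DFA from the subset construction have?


Subset construction: one DFA state per subset of NFA states.
2^4 = 16

16


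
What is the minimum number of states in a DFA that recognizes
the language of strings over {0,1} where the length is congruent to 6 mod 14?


States track (length) mod 14.
Need 14 states: one per remainder 0..13; accept = remainder 6.

14


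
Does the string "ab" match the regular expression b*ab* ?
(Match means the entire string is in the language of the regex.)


|string| = 2; first = 'a'; last = 'b'

Yes, "ab" matches b*ab*


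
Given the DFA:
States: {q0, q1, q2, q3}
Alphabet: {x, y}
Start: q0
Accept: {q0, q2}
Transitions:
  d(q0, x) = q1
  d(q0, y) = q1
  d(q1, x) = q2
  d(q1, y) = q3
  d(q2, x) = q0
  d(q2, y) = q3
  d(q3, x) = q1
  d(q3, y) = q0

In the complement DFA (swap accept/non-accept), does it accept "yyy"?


Trace: q0 -> q1 -> q3 -> q0
Final: q0
Original accept: {q0, q2}
Complement: q0 is in original accept

No, complement rejects (original accepts)


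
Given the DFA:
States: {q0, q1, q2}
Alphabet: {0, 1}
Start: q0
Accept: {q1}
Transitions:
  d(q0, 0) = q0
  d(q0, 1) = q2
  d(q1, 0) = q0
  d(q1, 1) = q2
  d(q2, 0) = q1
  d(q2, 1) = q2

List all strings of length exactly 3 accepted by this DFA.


All strings of length 3: 8 total
Accepted: 2

"010", "110"


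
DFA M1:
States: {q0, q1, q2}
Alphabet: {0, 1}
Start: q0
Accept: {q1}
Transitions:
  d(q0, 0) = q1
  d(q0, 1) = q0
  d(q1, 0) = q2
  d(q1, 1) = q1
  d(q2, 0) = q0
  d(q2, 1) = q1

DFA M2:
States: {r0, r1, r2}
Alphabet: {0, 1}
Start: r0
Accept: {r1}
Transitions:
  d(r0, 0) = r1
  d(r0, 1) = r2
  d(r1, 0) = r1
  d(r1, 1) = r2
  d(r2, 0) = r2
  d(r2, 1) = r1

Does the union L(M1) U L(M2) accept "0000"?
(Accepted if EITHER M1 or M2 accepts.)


M1: final=q1 accepted=True
M2: final=r1 accepted=True

Yes, union accepts


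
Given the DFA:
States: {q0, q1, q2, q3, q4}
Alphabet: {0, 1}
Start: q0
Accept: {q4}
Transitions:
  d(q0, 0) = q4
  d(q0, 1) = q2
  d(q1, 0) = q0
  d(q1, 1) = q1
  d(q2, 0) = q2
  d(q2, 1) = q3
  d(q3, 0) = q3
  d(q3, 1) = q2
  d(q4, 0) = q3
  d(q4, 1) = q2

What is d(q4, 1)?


Looking up transition d(q4, 1)

q2


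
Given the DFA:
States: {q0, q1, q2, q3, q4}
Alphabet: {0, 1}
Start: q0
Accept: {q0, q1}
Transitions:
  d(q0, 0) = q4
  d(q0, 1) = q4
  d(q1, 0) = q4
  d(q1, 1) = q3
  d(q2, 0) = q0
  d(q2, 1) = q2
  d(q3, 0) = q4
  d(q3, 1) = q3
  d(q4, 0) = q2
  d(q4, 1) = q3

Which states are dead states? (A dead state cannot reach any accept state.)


Forward reachability from each state:
  q0 -> reaches accept state q0 (live)
  q1 -> reaches accept state q0 (live)
  q2 -> reaches accept state q0 (live)
  q3 -> reaches accept state q0 (live)
  q4 -> reaches accept state q0 (live)

None (all states can reach an accept state)


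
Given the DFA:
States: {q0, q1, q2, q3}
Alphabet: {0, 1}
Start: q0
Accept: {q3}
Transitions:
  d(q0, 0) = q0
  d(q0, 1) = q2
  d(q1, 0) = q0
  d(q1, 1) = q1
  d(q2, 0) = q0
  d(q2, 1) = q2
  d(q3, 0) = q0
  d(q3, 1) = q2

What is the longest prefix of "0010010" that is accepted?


Run the DFA, marking each prefix where the state is accepting:
  "" -> q0 [reject]
  "0" -> q0 [reject]
  "00" -> q0 [reject]
  "001" -> q2 [reject]
  "0010" -> q0 [reject]
  "00100" -> q0 [reject]
  "001001" -> q2 [reject]
  "0010010" -> q0 [reject]

No prefix is accepted


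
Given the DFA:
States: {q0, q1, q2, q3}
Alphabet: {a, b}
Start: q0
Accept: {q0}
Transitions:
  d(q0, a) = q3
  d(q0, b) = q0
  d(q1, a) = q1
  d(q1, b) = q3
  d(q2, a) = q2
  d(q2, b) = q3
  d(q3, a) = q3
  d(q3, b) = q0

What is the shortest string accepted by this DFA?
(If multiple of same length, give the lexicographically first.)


BFS by string length (lex-first path to each state shown):
  len 0: q0<-""
Found accept state at length 0.

"" (empty string)


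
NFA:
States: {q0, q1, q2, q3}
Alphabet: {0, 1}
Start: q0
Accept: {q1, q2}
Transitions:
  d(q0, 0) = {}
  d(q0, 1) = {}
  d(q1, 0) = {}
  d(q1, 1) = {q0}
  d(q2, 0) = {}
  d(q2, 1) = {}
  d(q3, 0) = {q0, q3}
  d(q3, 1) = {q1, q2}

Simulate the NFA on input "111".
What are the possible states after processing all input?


Start: {q0}
  --1--> {}
  --1--> {}
  --1--> {}

{} (empty set, no valid transitions)


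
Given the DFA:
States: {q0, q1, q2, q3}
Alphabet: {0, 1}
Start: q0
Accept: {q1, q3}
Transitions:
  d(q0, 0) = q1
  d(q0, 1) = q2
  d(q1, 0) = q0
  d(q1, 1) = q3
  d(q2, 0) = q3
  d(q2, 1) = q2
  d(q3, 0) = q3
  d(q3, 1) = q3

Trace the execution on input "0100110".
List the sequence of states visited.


Input: 0100110
d(q0, 0) = q1
d(q1, 1) = q3
d(q3, 0) = q3
d(q3, 0) = q3
d(q3, 1) = q3
d(q3, 1) = q3
d(q3, 0) = q3


q0 -> q1 -> q3 -> q3 -> q3 -> q3 -> q3 -> q3


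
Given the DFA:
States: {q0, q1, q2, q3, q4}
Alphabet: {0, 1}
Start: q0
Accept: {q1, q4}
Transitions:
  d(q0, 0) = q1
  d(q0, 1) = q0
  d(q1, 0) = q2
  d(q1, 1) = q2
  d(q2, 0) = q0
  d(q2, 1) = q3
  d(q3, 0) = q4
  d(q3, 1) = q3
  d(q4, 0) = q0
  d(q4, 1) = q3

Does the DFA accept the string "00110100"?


Trace: q0 -> q1 -> q2 -> q3 -> q3 -> q4 -> q3 -> q4 -> q0
Final state: q0
Accept states: {q1, q4}

No, rejected (final state q0 is not an accept state)


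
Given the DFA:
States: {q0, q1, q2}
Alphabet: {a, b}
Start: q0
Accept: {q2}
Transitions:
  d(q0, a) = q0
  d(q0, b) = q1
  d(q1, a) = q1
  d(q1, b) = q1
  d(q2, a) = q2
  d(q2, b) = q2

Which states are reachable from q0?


BFS from q0:
  layer 0: {q0}
  layer 1: {q1}

{q0, q1}


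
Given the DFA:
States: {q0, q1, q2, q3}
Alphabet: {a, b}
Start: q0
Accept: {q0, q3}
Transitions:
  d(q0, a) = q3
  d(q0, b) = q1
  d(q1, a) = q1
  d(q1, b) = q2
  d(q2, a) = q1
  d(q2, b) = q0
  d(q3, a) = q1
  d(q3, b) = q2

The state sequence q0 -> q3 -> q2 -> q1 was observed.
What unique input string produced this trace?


Trace back each transition to find the symbol:
  q0 --[a]--> q3
  q3 --[b]--> q2
  q2 --[a]--> q1

"aba"


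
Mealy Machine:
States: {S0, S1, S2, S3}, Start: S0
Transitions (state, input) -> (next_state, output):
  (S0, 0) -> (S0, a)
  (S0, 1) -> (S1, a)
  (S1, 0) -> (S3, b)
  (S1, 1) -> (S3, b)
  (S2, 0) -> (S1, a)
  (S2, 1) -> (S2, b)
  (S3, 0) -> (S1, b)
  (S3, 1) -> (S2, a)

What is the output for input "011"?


Step-by-step:
  (S0, 0) -> (S0, a)
  (S0, 1) -> (S1, a)
  (S1, 1) -> (S3, b)

"aab"


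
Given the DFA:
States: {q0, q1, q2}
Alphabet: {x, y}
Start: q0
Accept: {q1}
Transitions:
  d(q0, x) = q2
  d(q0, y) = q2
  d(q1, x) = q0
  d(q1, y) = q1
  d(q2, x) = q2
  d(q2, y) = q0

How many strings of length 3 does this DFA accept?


Enumerating all length-3 strings:
  "xxx" -> q2 [reject]
  "xxy" -> q0 [reject]
  "xyx" -> q2 [reject]
  "xyy" -> q2 [reject]
  "yxx" -> q2 [reject]
  "yxy" -> q0 [reject]
  "yyx" -> q2 [reject]
  "yyy" -> q2 [reject]

0 out of 8


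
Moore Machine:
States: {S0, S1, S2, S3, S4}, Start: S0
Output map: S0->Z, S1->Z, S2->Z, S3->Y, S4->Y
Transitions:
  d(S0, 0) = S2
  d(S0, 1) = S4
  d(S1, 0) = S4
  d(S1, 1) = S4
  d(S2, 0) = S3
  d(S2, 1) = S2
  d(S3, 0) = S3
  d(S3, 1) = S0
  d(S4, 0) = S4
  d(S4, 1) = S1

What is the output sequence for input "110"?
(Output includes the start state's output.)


Start: S0 (output Z)
  --1--> S4 (output Y)
  --1--> S1 (output Z)
  --0--> S4 (output Y)

"ZYZY"


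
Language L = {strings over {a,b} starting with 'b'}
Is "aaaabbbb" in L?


first symbol = 'a'

No, "aaaabbbb" is not in L


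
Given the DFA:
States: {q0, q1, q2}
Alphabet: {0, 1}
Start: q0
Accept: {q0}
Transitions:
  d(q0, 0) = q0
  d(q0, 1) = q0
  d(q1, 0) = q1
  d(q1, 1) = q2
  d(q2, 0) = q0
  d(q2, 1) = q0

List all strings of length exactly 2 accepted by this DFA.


All strings of length 2: 4 total
Accepted: 4

"00", "01", "10", "11"


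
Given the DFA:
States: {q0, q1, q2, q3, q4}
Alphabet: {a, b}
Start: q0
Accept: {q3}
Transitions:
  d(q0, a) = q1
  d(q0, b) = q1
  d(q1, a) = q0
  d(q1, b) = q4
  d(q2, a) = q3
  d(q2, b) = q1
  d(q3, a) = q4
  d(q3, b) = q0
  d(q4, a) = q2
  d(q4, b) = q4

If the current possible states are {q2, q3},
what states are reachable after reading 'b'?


Apply transition on 'b' from each current state:
  d(q2, b) = q1
  d(q3, b) = q0

{q0, q1}


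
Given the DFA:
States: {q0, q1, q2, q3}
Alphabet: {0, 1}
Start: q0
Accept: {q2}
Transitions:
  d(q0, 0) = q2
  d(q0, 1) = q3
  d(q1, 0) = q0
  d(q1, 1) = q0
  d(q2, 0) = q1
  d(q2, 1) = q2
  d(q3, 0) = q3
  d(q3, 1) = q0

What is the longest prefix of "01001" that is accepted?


Run the DFA, marking each prefix where the state is accepting:
  "" -> q0 [reject]
  "0" -> q2 [accept]
  "01" -> q2 [accept]
  "010" -> q1 [reject]
  "0100" -> q0 [reject]
  "01001" -> q3 [reject]

"01"


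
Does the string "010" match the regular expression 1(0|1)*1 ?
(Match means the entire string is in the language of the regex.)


|string| = 3; first = '0'; last = '0'

No, "010" does not match 1(0|1)*1


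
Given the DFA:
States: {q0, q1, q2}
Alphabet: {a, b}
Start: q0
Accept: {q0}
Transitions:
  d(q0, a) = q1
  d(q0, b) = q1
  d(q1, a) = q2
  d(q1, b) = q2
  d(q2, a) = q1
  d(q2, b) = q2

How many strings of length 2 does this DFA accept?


Enumerating all length-2 strings:
  "aa" -> q2 [reject]
  "ab" -> q2 [reject]
  "ba" -> q2 [reject]
  "bb" -> q2 [reject]

0 out of 4


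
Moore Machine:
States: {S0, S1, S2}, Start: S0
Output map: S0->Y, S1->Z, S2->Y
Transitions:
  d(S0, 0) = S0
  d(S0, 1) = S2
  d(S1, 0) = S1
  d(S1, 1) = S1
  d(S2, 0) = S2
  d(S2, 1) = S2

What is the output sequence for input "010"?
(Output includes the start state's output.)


Start: S0 (output Y)
  --0--> S0 (output Y)
  --1--> S2 (output Y)
  --0--> S2 (output Y)

"YYYY"


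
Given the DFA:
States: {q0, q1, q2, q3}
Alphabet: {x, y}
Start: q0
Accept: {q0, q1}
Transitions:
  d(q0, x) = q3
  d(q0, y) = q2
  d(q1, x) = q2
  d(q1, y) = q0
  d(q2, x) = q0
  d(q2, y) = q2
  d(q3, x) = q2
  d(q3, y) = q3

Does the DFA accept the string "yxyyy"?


Trace: q0 -> q2 -> q0 -> q2 -> q2 -> q2
Final state: q2
Accept states: {q0, q1}

No, rejected (final state q2 is not an accept state)


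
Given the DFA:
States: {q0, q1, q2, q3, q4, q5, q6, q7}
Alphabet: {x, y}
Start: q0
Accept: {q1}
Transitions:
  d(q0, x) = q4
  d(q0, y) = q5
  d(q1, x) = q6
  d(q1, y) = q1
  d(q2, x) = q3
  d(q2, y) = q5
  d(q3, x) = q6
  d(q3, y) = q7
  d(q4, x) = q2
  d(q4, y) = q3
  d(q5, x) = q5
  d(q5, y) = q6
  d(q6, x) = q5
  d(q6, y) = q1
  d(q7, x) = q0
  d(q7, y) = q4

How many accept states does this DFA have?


Accept states listed: {q1}
Counting: q1(1)

1


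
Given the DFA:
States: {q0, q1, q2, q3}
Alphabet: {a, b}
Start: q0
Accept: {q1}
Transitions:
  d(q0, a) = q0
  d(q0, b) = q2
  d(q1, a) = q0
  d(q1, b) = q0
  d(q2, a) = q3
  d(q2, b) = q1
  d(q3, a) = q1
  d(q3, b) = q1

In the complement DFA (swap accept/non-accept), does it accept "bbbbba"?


Trace: q0 -> q2 -> q1 -> q0 -> q2 -> q1 -> q0
Final: q0
Original accept: {q1}
Complement: q0 is not in original accept

Yes, complement accepts (original rejects)


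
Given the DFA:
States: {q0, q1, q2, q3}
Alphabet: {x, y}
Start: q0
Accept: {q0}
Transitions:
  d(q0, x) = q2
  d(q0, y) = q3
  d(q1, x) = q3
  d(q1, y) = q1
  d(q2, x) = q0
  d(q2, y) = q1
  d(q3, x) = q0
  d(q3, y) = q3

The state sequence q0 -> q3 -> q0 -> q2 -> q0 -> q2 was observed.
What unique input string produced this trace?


Trace back each transition to find the symbol:
  q0 --[y]--> q3
  q3 --[x]--> q0
  q0 --[x]--> q2
  q2 --[x]--> q0
  q0 --[x]--> q2

"yxxxx"


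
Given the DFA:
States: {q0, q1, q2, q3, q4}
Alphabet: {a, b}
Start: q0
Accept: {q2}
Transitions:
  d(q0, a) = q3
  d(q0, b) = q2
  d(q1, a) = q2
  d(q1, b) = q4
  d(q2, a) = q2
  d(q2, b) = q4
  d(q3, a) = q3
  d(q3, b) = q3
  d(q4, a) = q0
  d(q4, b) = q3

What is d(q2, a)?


Looking up transition d(q2, a)

q2


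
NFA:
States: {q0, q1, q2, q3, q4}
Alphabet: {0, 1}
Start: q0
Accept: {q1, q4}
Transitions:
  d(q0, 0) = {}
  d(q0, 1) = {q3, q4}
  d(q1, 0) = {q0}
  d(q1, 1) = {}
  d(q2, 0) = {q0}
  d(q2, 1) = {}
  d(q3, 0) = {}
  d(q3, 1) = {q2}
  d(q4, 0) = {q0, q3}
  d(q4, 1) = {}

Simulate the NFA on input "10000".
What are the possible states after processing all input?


Start: {q0}
  --1--> {q3, q4}
  --0--> {q0, q3}
  --0--> {}
  --0--> {}
  --0--> {}

{} (empty set, no valid transitions)


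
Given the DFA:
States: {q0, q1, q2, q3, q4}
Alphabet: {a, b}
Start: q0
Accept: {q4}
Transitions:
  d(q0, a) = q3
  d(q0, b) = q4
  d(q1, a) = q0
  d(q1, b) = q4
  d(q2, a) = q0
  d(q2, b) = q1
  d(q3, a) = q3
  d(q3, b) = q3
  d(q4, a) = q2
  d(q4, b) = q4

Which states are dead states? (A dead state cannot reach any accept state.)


Forward reachability from each state:
  q0 -> reaches accept state q4 (live)
  q1 -> reaches accept state q4 (live)
  q2 -> reaches accept state q4 (live)
  q3 -> reaches {q3}, no accept state (dead)
  q4 -> reaches accept state q4 (live)

{q3}


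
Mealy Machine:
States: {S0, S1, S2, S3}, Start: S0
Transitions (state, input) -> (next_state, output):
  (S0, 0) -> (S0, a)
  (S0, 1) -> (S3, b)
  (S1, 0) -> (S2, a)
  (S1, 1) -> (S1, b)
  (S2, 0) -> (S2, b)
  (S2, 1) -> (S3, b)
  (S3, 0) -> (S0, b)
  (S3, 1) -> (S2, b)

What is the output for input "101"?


Step-by-step:
  (S0, 1) -> (S3, b)
  (S3, 0) -> (S0, b)
  (S0, 1) -> (S3, b)

"bbb"


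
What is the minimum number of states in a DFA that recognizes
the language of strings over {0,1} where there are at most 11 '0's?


States: count = 0, 1, ..., 11 (all accepting; 12 states), plus a dead state for count > 11.
Total: 12 + 1 = 13.

13


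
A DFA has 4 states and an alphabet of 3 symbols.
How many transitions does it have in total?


Each state has exactly one transition per symbol.
4 * 3 = 12

12


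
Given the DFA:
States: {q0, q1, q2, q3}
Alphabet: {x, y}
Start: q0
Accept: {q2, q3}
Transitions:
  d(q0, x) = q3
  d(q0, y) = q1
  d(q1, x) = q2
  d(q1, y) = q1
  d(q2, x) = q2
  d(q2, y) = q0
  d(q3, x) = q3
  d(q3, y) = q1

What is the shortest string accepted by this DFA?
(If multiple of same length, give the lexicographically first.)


BFS by string length (lex-first path to each state shown):
  len 0: q0<-""
  len 1: q1<-"y", q3<-"x"
Found accept state at length 1.

"x"


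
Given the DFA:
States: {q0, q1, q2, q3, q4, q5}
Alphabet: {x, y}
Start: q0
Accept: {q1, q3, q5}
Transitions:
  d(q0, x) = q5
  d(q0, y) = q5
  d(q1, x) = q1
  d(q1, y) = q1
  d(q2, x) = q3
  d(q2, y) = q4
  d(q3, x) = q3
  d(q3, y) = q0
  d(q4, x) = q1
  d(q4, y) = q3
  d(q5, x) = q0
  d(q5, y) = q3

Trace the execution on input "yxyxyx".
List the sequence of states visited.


Input: yxyxyx
d(q0, y) = q5
d(q5, x) = q0
d(q0, y) = q5
d(q5, x) = q0
d(q0, y) = q5
d(q5, x) = q0


q0 -> q5 -> q0 -> q5 -> q0 -> q5 -> q0


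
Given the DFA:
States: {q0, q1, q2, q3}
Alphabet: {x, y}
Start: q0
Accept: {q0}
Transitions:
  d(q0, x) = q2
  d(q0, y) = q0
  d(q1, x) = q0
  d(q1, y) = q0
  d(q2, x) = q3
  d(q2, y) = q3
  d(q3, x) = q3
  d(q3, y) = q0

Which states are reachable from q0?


BFS from q0:
  layer 0: {q0}
  layer 1: {q2}
  layer 2: {q3}

{q0, q2, q3}


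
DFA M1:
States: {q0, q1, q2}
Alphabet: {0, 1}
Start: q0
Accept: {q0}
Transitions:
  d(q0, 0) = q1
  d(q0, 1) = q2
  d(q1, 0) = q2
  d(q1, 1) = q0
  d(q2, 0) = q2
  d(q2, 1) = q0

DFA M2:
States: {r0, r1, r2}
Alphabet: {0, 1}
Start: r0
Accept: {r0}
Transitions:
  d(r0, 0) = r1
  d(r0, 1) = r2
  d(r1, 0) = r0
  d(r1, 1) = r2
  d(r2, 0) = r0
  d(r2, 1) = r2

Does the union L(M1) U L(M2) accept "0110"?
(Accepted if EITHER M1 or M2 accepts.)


M1: final=q2 accepted=False
M2: final=r0 accepted=True

Yes, union accepts


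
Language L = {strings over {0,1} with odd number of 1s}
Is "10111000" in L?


count('1') = 4; 4 mod 2 = 0

No, "10111000" is not in L


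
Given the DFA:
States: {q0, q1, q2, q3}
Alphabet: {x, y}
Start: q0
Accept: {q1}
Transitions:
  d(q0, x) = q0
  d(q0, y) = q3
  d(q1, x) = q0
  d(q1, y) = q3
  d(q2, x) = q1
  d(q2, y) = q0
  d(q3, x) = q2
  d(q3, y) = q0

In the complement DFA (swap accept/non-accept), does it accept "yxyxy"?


Trace: q0 -> q3 -> q2 -> q0 -> q0 -> q3
Final: q3
Original accept: {q1}
Complement: q3 is not in original accept

Yes, complement accepts (original rejects)


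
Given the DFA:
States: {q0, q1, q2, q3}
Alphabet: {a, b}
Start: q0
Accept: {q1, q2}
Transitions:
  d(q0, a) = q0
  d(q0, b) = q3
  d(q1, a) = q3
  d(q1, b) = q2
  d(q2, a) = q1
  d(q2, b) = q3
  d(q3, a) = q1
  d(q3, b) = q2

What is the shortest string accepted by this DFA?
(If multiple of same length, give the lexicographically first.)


BFS by string length (lex-first path to each state shown):
  len 0: q0<-""
  len 1: q0<-"a", q3<-"b"
  len 2: q0<-"aa", q1<-"ba", q2<-"bb", q3<-"ab"
Found accept state at length 2.

"ba"


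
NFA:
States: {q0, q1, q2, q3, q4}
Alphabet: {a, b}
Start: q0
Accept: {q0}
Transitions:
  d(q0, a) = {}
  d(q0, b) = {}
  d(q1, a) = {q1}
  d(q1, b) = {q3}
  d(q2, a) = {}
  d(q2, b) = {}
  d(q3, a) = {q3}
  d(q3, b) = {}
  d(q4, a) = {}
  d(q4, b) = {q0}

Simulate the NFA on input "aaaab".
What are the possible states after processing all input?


Start: {q0}
  --a--> {}
  --a--> {}
  --a--> {}
  --a--> {}
  --b--> {}

{} (empty set, no valid transitions)


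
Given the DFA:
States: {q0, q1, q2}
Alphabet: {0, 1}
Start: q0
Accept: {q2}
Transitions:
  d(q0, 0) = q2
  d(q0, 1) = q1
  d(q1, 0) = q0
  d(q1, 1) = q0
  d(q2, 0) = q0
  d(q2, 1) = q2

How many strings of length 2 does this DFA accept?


Enumerating all length-2 strings:
  "00" -> q0 [reject]
  "01" -> q2 [accept]
  "10" -> q0 [reject]
  "11" -> q0 [reject]

1 out of 4


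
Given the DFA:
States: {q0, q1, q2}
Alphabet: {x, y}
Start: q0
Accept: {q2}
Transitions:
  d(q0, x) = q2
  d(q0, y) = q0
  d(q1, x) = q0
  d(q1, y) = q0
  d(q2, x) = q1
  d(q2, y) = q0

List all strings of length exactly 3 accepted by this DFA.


All strings of length 3: 8 total
Accepted: 2

"xyx", "yyx"


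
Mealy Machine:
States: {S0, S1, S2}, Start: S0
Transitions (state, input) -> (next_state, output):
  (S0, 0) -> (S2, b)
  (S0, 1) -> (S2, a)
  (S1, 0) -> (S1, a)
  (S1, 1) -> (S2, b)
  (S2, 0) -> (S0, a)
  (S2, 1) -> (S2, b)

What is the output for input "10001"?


Step-by-step:
  (S0, 1) -> (S2, a)
  (S2, 0) -> (S0, a)
  (S0, 0) -> (S2, b)
  (S2, 0) -> (S0, a)
  (S0, 1) -> (S2, a)

"aabaa"


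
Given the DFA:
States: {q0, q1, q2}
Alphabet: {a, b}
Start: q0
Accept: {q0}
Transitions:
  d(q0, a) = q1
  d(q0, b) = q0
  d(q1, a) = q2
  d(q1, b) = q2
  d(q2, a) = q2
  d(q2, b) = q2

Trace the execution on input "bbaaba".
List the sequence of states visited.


Input: bbaaba
d(q0, b) = q0
d(q0, b) = q0
d(q0, a) = q1
d(q1, a) = q2
d(q2, b) = q2
d(q2, a) = q2


q0 -> q0 -> q0 -> q1 -> q2 -> q2 -> q2


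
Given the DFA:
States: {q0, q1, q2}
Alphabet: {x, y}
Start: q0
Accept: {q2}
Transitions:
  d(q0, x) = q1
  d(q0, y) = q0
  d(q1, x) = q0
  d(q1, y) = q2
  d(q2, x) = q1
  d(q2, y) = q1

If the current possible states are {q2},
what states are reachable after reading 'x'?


Apply transition on 'x' from each current state:
  d(q2, x) = q1

{q1}


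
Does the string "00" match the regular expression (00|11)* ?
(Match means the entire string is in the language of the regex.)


|string| = 2; first = '0'; last = '0'

Yes, "00" matches (00|11)*


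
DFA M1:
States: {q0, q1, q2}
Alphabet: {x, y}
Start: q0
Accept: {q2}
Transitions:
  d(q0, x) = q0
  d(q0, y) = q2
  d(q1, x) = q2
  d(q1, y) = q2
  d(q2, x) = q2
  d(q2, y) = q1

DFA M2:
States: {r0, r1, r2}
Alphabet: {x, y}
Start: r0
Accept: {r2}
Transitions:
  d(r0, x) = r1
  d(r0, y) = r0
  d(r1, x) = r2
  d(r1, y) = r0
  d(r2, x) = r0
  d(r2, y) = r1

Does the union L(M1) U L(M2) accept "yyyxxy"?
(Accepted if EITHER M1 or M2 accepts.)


M1: final=q1 accepted=False
M2: final=r1 accepted=False

No, union rejects (neither accepts)


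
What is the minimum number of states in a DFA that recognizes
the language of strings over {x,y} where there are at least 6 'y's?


States: count = 0, 1, ..., 5, and a final '>= 6' state.
Total: 6 + 1 = 7. Accept = '>= 6' state.

7


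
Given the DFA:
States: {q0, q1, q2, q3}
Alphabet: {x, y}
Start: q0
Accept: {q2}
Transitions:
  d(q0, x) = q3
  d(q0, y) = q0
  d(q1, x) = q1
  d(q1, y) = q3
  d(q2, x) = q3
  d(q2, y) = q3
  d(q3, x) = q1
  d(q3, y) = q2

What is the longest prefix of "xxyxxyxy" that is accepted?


Run the DFA, marking each prefix where the state is accepting:
  "" -> q0 [reject]
  "x" -> q3 [reject]
  "xx" -> q1 [reject]
  "xxy" -> q3 [reject]
  "xxyx" -> q1 [reject]
  "xxyxx" -> q1 [reject]
  "xxyxxy" -> q3 [reject]
  "xxyxxyx" -> q1 [reject]
  "xxyxxyxy" -> q3 [reject]

No prefix is accepted


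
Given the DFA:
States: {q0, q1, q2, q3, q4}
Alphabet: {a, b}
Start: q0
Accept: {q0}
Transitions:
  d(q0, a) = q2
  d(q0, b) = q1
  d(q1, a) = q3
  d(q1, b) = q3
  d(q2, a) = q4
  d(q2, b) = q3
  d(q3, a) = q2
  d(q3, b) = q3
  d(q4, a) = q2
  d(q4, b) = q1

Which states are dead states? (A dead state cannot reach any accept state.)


Forward reachability from each state:
  q0 -> reaches accept state q0 (live)
  q1 -> reaches {q1, q2, q3, q4}, no accept state (dead)
  q2 -> reaches {q1, q2, q3, q4}, no accept state (dead)
  q3 -> reaches {q1, q2, q3, q4}, no accept state (dead)
  q4 -> reaches {q1, q2, q3, q4}, no accept state (dead)

{q1, q2, q3, q4}


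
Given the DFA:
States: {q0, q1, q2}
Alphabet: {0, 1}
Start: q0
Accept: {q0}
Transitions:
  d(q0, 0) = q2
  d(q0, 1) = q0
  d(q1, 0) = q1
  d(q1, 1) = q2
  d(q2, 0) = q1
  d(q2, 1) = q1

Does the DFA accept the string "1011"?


Trace: q0 -> q0 -> q2 -> q1 -> q2
Final state: q2
Accept states: {q0}

No, rejected (final state q2 is not an accept state)


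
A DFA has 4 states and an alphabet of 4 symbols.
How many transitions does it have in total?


Each state has exactly one transition per symbol.
4 * 4 = 16

16


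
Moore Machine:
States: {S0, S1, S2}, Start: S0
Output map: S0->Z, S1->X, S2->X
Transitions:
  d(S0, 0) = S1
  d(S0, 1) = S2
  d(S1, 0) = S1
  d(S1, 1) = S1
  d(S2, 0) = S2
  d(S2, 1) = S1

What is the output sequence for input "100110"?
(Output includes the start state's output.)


Start: S0 (output Z)
  --1--> S2 (output X)
  --0--> S2 (output X)
  --0--> S2 (output X)
  --1--> S1 (output X)
  --1--> S1 (output X)
  --0--> S1 (output X)

"ZXXXXXX"


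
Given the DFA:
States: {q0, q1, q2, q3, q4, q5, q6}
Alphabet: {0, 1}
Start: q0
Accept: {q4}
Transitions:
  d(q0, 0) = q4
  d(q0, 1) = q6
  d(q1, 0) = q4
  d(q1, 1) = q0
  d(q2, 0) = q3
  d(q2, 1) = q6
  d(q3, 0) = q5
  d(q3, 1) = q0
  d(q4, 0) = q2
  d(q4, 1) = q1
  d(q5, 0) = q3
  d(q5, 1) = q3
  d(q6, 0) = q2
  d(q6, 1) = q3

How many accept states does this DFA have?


Accept states listed: {q4}
Counting: q4(1)

1


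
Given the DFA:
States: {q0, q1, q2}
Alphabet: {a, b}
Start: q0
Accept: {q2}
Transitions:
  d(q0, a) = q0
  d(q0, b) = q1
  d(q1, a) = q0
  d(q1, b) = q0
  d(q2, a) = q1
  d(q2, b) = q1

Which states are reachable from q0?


BFS from q0:
  layer 0: {q0}
  layer 1: {q1}

{q0, q1}


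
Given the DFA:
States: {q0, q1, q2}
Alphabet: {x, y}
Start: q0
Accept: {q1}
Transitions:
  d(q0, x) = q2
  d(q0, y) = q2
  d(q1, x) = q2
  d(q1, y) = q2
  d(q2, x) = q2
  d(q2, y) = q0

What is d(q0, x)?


Looking up transition d(q0, x)

q2


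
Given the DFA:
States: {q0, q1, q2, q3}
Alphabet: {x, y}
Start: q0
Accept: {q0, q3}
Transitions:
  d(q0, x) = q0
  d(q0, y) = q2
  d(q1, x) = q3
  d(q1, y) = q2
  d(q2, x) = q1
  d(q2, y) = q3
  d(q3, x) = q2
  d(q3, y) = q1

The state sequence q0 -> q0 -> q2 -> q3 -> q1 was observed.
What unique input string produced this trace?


Trace back each transition to find the symbol:
  q0 --[x]--> q0
  q0 --[y]--> q2
  q2 --[y]--> q3
  q3 --[y]--> q1

"xyyy"


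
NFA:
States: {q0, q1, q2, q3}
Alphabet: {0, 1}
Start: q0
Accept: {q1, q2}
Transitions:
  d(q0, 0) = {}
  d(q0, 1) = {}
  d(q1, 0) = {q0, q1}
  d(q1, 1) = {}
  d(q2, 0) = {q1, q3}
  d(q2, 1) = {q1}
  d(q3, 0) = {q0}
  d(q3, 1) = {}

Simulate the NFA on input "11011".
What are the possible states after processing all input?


Start: {q0}
  --1--> {}
  --1--> {}
  --0--> {}
  --1--> {}
  --1--> {}

{} (empty set, no valid transitions)


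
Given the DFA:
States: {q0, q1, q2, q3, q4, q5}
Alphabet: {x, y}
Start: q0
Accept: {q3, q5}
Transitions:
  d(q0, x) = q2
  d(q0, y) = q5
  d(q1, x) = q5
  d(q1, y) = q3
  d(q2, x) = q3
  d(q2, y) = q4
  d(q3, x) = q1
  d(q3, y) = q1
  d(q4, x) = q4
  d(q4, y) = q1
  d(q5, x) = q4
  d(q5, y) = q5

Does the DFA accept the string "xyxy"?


Trace: q0 -> q2 -> q4 -> q4 -> q1
Final state: q1
Accept states: {q3, q5}

No, rejected (final state q1 is not an accept state)


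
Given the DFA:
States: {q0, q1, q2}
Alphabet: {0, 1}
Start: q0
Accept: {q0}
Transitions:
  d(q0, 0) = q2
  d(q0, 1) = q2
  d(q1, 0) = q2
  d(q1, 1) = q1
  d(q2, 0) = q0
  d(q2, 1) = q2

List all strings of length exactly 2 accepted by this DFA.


All strings of length 2: 4 total
Accepted: 2

"00", "10"
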